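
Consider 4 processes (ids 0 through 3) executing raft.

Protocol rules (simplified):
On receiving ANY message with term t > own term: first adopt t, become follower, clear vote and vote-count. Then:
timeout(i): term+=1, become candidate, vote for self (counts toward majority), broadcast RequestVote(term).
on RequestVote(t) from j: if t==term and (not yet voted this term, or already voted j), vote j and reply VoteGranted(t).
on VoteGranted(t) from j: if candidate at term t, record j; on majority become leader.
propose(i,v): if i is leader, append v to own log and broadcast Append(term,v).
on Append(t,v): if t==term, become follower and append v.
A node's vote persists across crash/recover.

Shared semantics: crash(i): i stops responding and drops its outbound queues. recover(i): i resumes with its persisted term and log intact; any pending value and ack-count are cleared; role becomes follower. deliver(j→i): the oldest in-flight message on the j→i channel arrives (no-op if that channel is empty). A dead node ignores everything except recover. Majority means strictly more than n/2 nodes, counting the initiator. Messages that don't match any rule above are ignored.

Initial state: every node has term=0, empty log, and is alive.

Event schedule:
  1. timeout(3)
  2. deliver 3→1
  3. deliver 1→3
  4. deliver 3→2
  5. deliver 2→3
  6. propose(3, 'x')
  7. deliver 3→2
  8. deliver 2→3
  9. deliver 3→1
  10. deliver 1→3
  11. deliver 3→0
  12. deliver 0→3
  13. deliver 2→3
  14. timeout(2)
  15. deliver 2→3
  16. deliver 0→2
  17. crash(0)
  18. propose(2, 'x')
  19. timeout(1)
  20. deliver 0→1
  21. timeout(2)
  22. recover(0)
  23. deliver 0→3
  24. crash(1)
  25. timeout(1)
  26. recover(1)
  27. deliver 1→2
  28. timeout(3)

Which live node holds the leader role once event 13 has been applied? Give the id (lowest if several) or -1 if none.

3

1. timeout(3):  <3:cand t1 ->
2. deliver 3→1:  <1:foll t1 ->
3. deliver 1→3:  nop
4. deliver 3→2:  <2:foll t1 ->
5. deliver 2→3:  <3:lead t1 ->
6. propose(3,'x'):  <3:lead t1 x>
7. deliver 3→2:  <2:foll t1 x>
8. deliver 2→3:  nop
9. deliver 3→1:  <1:foll t1 x>
10. deliver 1→3:  nop
11. deliver 3→0:  <0:foll t1 ->
12. deliver 0→3:  nop
13. deliver 2→3:  nop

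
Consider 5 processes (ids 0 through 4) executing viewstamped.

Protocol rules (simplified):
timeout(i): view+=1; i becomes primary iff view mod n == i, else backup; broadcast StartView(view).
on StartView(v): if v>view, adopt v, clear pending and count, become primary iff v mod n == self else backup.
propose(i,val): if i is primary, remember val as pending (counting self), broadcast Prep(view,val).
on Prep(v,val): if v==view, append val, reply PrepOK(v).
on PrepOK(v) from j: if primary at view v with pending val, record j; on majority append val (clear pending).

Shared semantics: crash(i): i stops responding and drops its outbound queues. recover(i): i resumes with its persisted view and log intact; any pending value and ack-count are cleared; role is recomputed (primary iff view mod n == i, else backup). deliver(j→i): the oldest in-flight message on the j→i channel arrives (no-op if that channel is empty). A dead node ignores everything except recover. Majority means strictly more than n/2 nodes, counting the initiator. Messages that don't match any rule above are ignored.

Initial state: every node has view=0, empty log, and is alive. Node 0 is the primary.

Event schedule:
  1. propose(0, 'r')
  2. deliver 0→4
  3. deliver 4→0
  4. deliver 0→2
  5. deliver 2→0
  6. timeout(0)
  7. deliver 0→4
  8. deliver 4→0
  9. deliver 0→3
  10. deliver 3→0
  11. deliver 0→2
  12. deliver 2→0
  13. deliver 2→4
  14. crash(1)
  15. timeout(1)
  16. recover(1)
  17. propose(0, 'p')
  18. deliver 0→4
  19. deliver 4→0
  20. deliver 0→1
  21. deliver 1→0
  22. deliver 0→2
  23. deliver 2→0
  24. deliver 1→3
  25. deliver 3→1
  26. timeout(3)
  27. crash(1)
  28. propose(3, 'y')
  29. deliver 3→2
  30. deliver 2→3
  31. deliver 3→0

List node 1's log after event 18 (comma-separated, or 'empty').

after 1 — propose(0,'r'): ·
after 2 — deliver 0→4: n4:back/v0/[r]
after 3 — deliver 4→0: ·
after 4 — deliver 0→2: n2:back/v0/[r]
after 5 — deliver 2→0: n0:prim/v0/[r]
after 6 — timeout(0): n0:back/v1/[r]
after 7 — deliver 0→4: n4:back/v1/[r]
after 8 — deliver 4→0: ·
after 9 — deliver 0→3: n3:back/v0/[r]
after 10 — deliver 3→0: ·
after 11 — deliver 0→2: n2:back/v1/[r]
after 12 — deliver 2→0: ·
after 13 — deliver 2→4: ·
after 14 — crash(1): n1:✗back/v0/[-]
after 15 — timeout(1): ·
after 16 — recover(1): n1:back/v0/[-]
after 17 — propose(0,'p'): ·
after 18 — deliver 0→4: ·

empty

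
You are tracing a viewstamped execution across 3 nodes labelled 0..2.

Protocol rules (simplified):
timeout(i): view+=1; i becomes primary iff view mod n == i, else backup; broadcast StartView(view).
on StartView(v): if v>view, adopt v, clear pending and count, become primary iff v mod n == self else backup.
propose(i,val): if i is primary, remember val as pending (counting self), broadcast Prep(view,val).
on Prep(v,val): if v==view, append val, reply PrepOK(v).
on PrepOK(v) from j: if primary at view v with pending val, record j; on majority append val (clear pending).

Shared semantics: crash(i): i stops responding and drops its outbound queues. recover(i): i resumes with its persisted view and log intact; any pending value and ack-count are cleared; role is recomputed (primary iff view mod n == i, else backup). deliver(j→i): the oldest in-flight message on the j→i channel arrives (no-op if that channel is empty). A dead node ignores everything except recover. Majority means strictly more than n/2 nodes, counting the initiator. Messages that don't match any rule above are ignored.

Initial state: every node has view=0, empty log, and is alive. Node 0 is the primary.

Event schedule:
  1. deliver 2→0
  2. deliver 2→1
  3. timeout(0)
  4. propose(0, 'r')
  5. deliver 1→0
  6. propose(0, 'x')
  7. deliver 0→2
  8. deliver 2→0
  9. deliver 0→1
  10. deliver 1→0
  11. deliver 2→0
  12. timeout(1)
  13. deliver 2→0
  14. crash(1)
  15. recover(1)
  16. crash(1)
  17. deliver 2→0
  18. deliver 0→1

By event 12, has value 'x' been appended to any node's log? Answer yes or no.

after 1 — deliver 2→0: ·
after 2 — deliver 2→1: ·
after 3 — timeout(0): n0:back/v1/[-]
after 4 — propose(0,'r'): ·
after 5 — deliver 1→0: ·
after 6 — propose(0,'x'): ·
after 7 — deliver 0→2: n2:back/v1/[-]
after 8 — deliver 2→0: ·
after 9 — deliver 0→1: n1:prim/v1/[-]
after 10 — deliver 1→0: ·
after 11 — deliver 2→0: ·
after 12 — timeout(1): n1:back/v2/[-]

no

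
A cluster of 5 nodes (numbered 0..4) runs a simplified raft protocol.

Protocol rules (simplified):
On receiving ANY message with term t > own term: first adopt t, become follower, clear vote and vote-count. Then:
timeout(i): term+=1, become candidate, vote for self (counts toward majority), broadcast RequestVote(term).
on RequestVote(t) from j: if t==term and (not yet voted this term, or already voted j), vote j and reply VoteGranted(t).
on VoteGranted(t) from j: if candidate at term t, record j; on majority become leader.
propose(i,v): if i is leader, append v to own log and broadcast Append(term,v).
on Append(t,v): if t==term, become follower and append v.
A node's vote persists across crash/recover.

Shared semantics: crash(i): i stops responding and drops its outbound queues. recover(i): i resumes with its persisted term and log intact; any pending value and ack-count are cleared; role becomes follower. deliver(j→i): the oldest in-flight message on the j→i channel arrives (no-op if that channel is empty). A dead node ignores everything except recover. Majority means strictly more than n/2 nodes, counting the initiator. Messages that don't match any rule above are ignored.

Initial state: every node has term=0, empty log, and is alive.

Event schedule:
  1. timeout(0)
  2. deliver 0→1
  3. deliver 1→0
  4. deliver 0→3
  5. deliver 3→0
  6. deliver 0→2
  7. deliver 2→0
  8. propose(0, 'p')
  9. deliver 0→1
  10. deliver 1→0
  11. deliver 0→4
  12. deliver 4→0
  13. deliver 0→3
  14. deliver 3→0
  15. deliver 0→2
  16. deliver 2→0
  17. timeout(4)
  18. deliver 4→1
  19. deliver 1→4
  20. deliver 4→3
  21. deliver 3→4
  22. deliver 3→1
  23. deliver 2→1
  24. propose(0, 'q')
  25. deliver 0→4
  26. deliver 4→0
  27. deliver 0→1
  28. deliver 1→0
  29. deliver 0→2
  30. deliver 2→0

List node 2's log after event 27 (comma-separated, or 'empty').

1. timeout(0):  <0:cand t1 ->
2. deliver 0→1:  <1:foll t1 ->
3. deliver 1→0:  nop
4. deliver 0→3:  <3:foll t1 ->
5. deliver 3→0:  <0:lead t1 ->
6. deliver 0→2:  <2:foll t1 ->
7. deliver 2→0:  nop
8. propose(0,'p'):  <0:lead t1 p>
9. deliver 0→1:  <1:foll t1 p>
10. deliver 1→0:  nop
11. deliver 0→4:  <4:foll t1 ->
12. deliver 4→0:  nop
13. deliver 0→3:  <3:foll t1 p>
14. deliver 3→0:  nop
15. deliver 0→2:  <2:foll t1 p>
16. deliver 2→0:  nop
17. timeout(4):  <4:cand t2 ->
18. deliver 4→1:  <1:foll t2 p>
19. deliver 1→4:  nop
20. deliver 4→3:  <3:foll t2 p>
21. deliver 3→4:  <4:lead t2 ->
22. deliver 3→1:  nop
23. deliver 2→1:  nop
24. propose(0,'q'):  <0:lead t1 p,q>
25. deliver 0→4:  nop
26. deliver 4→0:  <0:foll t2 p,q>
27. deliver 0→1:  nop

p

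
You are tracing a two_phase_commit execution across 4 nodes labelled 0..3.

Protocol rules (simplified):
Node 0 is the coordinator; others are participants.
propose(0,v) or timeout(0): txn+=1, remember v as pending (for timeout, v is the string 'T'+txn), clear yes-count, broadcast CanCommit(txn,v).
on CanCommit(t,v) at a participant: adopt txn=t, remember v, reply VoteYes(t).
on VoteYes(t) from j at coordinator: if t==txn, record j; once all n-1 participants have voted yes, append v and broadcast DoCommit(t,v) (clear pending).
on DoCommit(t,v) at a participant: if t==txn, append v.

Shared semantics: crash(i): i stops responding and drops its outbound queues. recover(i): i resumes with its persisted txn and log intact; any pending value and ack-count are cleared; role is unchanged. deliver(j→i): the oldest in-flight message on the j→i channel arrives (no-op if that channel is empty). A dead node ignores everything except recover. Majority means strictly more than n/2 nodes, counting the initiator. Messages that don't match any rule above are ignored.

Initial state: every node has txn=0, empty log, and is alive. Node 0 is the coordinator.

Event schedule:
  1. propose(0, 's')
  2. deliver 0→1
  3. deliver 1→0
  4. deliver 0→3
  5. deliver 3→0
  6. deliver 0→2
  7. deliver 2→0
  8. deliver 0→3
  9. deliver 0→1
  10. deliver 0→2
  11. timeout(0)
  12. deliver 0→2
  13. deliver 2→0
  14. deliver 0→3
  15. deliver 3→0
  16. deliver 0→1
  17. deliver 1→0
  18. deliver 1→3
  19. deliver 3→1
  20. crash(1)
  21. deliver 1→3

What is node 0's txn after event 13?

e1 propose(0,'s'): 0[coor,t=1,-]
e2 deliver 0→1: 1[part,t=1,-]
e3 deliver 1→0: ·
e4 deliver 0→3: 3[part,t=1,-]
e5 deliver 3→0: ·
e6 deliver 0→2: 2[part,t=1,-]
e7 deliver 2→0: 0[coor,t=1,s]
e8 deliver 0→3: 3[part,t=1,s]
e9 deliver 0→1: 1[part,t=1,s]
e10 deliver 0→2: 2[part,t=1,s]
e11 timeout(0): 0[coor,t=2,s]
e12 deliver 0→2: 2[part,t=2,s]
e13 deliver 2→0: ·

2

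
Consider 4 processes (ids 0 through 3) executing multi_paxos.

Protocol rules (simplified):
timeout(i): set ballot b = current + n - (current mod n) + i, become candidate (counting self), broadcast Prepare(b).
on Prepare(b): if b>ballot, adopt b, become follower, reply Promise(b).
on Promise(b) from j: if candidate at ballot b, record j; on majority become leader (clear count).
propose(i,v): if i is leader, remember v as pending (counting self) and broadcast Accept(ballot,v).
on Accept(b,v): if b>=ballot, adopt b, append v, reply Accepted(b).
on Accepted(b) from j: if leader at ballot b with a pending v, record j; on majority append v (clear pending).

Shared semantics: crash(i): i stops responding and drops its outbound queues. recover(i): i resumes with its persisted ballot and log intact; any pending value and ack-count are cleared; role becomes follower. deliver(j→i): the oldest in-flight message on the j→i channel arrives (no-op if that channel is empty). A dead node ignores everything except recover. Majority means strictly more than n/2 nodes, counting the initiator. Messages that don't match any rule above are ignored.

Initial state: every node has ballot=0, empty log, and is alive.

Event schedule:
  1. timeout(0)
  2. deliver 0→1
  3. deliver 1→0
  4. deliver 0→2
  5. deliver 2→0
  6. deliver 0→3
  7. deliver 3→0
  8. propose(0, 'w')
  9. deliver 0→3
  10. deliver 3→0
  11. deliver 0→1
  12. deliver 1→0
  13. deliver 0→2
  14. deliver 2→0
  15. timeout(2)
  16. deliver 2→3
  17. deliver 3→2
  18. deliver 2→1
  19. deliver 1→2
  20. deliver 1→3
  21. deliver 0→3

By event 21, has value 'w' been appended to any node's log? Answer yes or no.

after 1 — timeout(0): n0:cand/b4/[-]
after 2 — deliver 0→1: n1:foll/b4/[-]
after 3 — deliver 1→0: ·
after 4 — deliver 0→2: n2:foll/b4/[-]
after 5 — deliver 2→0: n0:lead/b4/[-]
after 6 — deliver 0→3: n3:foll/b4/[-]
after 7 — deliver 3→0: ·
after 8 — propose(0,'w'): ·
after 9 — deliver 0→3: n3:foll/b4/[w]
after 10 — deliver 3→0: ·
after 11 — deliver 0→1: n1:foll/b4/[w]
after 12 — deliver 1→0: n0:lead/b4/[w]
after 13 — deliver 0→2: n2:foll/b4/[w]
after 14 — deliver 2→0: ·
after 15 — timeout(2): n2:cand/b10/[w]
after 16 — deliver 2→3: n3:foll/b10/[w]
after 17 — deliver 3→2: ·
after 18 — deliver 2→1: n1:foll/b10/[w]
after 19 — deliver 1→2: n2:lead/b10/[w]
after 20 — deliver 1→3: ·
after 21 — deliver 0→3: ·

yes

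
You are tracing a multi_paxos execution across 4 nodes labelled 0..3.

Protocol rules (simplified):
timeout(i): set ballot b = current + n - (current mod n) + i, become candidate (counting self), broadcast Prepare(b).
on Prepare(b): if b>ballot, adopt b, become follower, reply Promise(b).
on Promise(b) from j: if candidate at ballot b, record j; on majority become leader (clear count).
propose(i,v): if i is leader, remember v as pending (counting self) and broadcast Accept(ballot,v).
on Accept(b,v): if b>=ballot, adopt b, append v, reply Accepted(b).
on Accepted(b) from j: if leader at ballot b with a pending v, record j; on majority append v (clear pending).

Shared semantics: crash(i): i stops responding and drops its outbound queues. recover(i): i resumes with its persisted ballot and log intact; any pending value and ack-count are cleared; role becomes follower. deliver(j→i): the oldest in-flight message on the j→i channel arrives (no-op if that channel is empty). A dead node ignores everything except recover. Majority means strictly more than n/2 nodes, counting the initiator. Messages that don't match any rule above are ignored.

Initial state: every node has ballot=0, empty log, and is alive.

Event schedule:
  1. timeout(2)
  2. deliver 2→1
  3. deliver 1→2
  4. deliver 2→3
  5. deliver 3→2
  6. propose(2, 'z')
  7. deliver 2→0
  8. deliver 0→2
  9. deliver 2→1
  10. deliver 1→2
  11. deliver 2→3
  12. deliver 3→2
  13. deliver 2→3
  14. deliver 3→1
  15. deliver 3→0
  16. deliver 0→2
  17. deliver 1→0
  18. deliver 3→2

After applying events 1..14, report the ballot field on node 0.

step 1 timeout(2): 2={cand,b=6,log=-}
step 2 deliver 2→1: 1={foll,b=6,log=-}
step 3 deliver 1→2: —
step 4 deliver 2→3: 3={foll,b=6,log=-}
step 5 deliver 3→2: 2={lead,b=6,log=-}
step 6 propose(2,'z'): —
step 7 deliver 2→0: 0={foll,b=6,log=-}
step 8 deliver 0→2: —
step 9 deliver 2→1: 1={foll,b=6,log=z}
step 10 deliver 1→2: —
step 11 deliver 2→3: 3={foll,b=6,log=z}
step 12 deliver 3→2: 2={lead,b=6,log=z}
step 13 deliver 2→3: —
step 14 deliver 3→1: —

6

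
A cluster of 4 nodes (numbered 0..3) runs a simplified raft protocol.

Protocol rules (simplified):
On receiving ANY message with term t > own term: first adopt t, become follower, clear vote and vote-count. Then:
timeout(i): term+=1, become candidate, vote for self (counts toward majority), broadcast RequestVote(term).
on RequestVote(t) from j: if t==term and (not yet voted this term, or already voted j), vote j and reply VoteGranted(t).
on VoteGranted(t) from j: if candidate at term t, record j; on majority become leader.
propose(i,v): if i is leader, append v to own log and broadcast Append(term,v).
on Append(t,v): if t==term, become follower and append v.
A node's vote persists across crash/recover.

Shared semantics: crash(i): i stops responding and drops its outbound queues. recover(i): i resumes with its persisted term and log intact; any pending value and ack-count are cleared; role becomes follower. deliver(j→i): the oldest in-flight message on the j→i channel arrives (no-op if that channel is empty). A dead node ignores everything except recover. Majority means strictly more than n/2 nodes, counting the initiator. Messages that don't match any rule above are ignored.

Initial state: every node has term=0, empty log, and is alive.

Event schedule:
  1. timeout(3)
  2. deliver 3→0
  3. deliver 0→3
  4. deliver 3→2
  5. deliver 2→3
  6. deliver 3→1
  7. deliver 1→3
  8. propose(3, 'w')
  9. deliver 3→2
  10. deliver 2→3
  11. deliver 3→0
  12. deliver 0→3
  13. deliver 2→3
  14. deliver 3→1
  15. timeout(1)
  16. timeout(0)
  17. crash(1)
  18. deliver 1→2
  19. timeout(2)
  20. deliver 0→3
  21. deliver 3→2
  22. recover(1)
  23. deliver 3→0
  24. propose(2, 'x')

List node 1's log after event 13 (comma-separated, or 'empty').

e1 timeout(3): 3[cand,t=1,-]
e2 deliver 3→0: 0[foll,t=1,-]
e3 deliver 0→3: ·
e4 deliver 3→2: 2[foll,t=1,-]
e5 deliver 2→3: 3[lead,t=1,-]
e6 deliver 3→1: 1[foll,t=1,-]
e7 deliver 1→3: ·
e8 propose(3,'w'): 3[lead,t=1,w]
e9 deliver 3→2: 2[foll,t=1,w]
e10 deliver 2→3: ·
e11 deliver 3→0: 0[foll,t=1,w]
e12 deliver 0→3: ·
e13 deliver 2→3: ·

empty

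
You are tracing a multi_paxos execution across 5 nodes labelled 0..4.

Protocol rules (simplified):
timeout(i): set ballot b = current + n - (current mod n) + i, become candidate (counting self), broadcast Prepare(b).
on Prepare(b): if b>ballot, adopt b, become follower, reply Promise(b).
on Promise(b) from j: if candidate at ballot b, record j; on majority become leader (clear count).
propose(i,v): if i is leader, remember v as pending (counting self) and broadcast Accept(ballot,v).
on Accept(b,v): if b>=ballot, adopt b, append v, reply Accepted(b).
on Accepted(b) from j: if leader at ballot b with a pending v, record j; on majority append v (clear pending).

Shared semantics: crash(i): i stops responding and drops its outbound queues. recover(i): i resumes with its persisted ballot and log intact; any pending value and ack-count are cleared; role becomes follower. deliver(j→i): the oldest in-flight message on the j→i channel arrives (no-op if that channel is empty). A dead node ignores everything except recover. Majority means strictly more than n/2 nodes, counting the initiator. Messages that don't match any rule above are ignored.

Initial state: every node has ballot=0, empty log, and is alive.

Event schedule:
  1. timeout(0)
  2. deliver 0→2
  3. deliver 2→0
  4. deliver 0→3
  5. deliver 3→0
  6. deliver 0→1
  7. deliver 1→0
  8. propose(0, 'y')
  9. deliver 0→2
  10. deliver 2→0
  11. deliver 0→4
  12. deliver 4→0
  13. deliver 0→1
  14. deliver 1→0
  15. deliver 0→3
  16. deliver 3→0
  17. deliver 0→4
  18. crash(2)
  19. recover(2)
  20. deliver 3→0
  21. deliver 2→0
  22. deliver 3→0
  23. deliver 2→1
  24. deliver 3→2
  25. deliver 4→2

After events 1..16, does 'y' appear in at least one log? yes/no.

yes

1. timeout(0):  <0:cand b5 ->
2. deliver 0→2:  <2:foll b5 ->
3. deliver 2→0:  nop
4. deliver 0→3:  <3:foll b5 ->
5. deliver 3→0:  <0:lead b5 ->
6. deliver 0→1:  <1:foll b5 ->
7. deliver 1→0:  nop
8. propose(0,'y'):  nop
9. deliver 0→2:  <2:foll b5 y>
10. deliver 2→0:  nop
11. deliver 0→4:  <4:foll b5 ->
12. deliver 4→0:  nop
13. deliver 0→1:  <1:foll b5 y>
14. deliver 1→0:  <0:lead b5 y>
15. deliver 0→3:  <3:foll b5 y>
16. deliver 3→0:  nop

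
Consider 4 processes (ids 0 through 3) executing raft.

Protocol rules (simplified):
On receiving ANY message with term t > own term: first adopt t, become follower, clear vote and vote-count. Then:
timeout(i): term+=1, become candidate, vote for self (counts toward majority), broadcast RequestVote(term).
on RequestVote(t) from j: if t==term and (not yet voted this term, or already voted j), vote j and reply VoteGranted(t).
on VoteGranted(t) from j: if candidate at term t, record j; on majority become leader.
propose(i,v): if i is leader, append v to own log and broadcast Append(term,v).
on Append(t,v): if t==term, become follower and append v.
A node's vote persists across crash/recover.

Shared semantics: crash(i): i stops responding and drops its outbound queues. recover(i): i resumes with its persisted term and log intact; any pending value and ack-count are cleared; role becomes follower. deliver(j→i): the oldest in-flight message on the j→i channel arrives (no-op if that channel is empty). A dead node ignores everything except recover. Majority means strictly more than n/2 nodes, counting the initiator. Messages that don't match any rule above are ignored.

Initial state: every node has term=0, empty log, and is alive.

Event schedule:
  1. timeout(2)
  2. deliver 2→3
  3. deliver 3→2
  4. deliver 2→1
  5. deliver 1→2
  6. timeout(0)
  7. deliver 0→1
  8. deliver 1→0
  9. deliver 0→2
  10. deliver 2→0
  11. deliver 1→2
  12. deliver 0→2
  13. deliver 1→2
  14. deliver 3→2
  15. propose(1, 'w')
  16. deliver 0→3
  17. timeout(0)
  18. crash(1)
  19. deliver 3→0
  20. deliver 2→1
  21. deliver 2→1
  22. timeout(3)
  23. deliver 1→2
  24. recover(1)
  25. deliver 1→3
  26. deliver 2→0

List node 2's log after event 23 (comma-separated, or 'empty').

e1 timeout(2): 2[cand,t=1,-]
e2 deliver 2→3: 3[foll,t=1,-]
e3 deliver 3→2: ·
e4 deliver 2→1: 1[foll,t=1,-]
e5 deliver 1→2: 2[lead,t=1,-]
e6 timeout(0): 0[cand,t=1,-]
e7 deliver 0→1: ·
e8 deliver 1→0: ·
e9 deliver 0→2: ·
e10 deliver 2→0: ·
e11 deliver 1→2: ·
e12 deliver 0→2: ·
e13 deliver 1→2: ·
e14 deliver 3→2: ·
e15 propose(1,'w'): ·
e16 deliver 0→3: ·
e17 timeout(0): 0[cand,t=2,-]
e18 crash(1): 1[✗foll,t=1,-]
e19 deliver 3→0: ·
e20 deliver 2→1: ·
e21 deliver 2→1: ·
e22 timeout(3): 3[cand,t=2,-]
e23 deliver 1→2: ·

empty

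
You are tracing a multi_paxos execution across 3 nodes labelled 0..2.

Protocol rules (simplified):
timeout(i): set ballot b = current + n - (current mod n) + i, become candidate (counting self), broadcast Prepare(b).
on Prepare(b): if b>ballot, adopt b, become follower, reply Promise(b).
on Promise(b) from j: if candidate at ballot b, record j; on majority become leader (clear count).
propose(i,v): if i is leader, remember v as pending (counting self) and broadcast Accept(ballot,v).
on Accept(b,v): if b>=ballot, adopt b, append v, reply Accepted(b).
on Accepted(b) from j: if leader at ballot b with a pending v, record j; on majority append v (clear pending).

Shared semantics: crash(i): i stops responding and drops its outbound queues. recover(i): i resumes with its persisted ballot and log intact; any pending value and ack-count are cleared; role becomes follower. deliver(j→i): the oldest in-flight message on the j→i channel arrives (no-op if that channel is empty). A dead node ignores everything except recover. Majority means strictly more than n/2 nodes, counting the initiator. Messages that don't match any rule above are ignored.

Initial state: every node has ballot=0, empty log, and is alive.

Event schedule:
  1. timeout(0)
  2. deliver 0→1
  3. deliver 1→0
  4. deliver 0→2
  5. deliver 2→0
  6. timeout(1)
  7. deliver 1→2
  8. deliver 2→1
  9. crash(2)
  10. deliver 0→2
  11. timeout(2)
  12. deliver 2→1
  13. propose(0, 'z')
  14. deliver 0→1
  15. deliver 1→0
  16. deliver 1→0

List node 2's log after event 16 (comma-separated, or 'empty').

empty

after 1 — timeout(0): n0:cand/b3/[-]
after 2 — deliver 0→1: n1:foll/b3/[-]
after 3 — deliver 1→0: n0:lead/b3/[-]
after 4 — deliver 0→2: n2:foll/b3/[-]
after 5 — deliver 2→0: ·
after 6 — timeout(1): n1:cand/b7/[-]
after 7 — deliver 1→2: n2:foll/b7/[-]
after 8 — deliver 2→1: n1:lead/b7/[-]
after 9 — crash(2): n2:✗foll/b7/[-]
after 10 — deliver 0→2: ·
after 11 — timeout(2): ·
after 12 — deliver 2→1: ·
after 13 — propose(0,'z'): ·
after 14 — deliver 0→1: ·
after 15 — deliver 1→0: n0:foll/b7/[-]
after 16 — deliver 1→0: ·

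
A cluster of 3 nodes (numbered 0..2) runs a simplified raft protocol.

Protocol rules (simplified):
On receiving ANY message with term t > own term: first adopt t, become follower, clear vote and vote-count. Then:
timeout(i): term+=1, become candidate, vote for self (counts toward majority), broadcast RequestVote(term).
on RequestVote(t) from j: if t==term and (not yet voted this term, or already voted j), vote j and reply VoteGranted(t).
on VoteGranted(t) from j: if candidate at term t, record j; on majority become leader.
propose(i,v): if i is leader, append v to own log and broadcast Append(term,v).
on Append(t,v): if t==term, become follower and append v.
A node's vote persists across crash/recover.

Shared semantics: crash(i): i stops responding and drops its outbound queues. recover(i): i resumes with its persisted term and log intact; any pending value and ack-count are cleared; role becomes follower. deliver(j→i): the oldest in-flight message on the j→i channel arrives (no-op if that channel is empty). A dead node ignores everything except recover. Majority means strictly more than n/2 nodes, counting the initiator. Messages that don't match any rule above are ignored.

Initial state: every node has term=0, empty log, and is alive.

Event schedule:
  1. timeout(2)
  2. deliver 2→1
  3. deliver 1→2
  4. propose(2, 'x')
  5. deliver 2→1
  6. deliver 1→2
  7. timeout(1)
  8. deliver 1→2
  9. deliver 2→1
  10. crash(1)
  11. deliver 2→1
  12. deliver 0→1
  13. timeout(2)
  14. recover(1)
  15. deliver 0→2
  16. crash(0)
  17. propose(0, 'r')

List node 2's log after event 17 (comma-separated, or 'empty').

1. timeout(2):  <2:cand t1 ->
2. deliver 2→1:  <1:foll t1 ->
3. deliver 1→2:  <2:lead t1 ->
4. propose(2,'x'):  <2:lead t1 x>
5. deliver 2→1:  <1:foll t1 x>
6. deliver 1→2:  nop
7. timeout(1):  <1:cand t2 x>
8. deliver 1→2:  <2:foll t2 x>
9. deliver 2→1:  <1:lead t2 x>
10. crash(1):  <1:✗lead t2 x>
11. deliver 2→1:  nop
12. deliver 0→1:  nop
13. timeout(2):  <2:cand t3 x>
14. recover(1):  <1:foll t2 x>
15. deliver 0→2:  nop
16. crash(0):  <0:✗foll t0 ->
17. propose(0,'r'):  nop

x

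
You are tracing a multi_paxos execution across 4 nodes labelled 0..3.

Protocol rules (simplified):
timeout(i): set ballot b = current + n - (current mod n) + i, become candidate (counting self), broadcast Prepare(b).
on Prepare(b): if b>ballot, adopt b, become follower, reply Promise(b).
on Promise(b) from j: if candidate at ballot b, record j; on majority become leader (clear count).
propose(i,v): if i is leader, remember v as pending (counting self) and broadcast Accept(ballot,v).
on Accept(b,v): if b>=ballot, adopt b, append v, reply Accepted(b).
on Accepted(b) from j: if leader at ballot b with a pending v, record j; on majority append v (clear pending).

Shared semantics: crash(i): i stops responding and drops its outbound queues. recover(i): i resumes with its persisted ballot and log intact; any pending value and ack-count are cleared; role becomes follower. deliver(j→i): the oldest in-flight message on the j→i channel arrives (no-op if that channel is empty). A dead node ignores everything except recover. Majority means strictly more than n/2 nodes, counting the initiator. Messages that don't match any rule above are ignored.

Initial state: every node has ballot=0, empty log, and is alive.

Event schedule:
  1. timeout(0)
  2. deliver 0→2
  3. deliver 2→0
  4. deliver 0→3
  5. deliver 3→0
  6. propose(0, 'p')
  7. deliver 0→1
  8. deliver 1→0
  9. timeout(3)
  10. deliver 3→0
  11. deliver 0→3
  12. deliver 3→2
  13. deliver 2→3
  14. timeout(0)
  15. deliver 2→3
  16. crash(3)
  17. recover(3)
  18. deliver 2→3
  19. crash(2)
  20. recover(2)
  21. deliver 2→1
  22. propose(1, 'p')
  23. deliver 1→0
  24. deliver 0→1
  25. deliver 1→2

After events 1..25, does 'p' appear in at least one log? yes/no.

e1 timeout(0): 0[cand,b=4,-]
e2 deliver 0→2: 2[foll,b=4,-]
e3 deliver 2→0: ·
e4 deliver 0→3: 3[foll,b=4,-]
e5 deliver 3→0: 0[lead,b=4,-]
e6 propose(0,'p'): ·
e7 deliver 0→1: 1[foll,b=4,-]
e8 deliver 1→0: ·
e9 timeout(3): 3[cand,b=11,-]
e10 deliver 3→0: 0[foll,b=11,-]
e11 deliver 0→3: ·
e12 deliver 3→2: 2[foll,b=11,-]
e13 deliver 2→3: ·
e14 timeout(0): 0[cand,b=12,-]
e15 deliver 2→3: ·
e16 crash(3): 3[✗cand,b=11,-]
e17 recover(3): 3[foll,b=11,-]
e18 deliver 2→3: ·
e19 crash(2): 2[✗foll,b=11,-]
e20 recover(2): 2[foll,b=11,-]
e21 deliver 2→1: ·
e22 propose(1,'p'): ·
e23 deliver 1→0: ·
e24 deliver 0→1: 1[foll,b=4,p]
e25 deliver 1→2: ·

yes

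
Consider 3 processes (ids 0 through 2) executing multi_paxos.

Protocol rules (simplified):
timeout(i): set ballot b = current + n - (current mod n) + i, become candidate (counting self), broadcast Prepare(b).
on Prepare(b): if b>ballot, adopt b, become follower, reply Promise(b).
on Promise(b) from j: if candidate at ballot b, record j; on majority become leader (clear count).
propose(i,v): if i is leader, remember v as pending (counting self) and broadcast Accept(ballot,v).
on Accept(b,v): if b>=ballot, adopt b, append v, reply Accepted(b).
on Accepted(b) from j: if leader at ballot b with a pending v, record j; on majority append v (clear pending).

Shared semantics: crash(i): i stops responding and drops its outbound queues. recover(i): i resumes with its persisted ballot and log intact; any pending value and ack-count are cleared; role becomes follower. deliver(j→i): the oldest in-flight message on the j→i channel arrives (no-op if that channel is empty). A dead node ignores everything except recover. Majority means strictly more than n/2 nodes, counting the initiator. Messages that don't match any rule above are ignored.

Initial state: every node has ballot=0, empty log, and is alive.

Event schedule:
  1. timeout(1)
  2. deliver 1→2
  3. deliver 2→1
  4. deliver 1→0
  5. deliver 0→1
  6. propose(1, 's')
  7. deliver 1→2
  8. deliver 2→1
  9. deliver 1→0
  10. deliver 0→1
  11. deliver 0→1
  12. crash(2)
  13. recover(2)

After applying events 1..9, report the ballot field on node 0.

e1 timeout(1): 1[cand,b=4,-]
e2 deliver 1→2: 2[foll,b=4,-]
e3 deliver 2→1: 1[lead,b=4,-]
e4 deliver 1→0: 0[foll,b=4,-]
e5 deliver 0→1: ·
e6 propose(1,'s'): ·
e7 deliver 1→2: 2[foll,b=4,s]
e8 deliver 2→1: 1[lead,b=4,s]
e9 deliver 1→0: 0[foll,b=4,s]

4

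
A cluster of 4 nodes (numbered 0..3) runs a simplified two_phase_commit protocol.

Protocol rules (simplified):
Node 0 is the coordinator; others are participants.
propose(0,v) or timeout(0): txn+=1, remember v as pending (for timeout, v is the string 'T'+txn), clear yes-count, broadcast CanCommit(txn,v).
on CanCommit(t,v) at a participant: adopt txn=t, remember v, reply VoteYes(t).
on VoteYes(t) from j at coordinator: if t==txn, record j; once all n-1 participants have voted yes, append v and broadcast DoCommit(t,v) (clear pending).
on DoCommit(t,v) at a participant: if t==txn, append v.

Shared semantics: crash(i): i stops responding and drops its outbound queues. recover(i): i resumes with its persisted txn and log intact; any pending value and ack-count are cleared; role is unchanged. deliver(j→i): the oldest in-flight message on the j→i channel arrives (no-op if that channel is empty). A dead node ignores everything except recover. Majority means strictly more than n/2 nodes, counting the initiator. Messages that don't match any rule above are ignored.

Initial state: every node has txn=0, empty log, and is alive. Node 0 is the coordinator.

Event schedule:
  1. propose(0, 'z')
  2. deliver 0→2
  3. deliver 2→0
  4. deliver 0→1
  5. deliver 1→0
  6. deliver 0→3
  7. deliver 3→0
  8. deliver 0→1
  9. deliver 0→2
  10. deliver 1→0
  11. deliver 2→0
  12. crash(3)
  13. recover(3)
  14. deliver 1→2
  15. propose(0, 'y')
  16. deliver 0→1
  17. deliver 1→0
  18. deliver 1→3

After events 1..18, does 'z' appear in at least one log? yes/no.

[1] propose(0,'z') → N0(coor t1 [-])
[2] deliver 0→2 → N2(part t1 [-])
[3] deliver 2→0 → ∅
[4] deliver 0→1 → N1(part t1 [-])
[5] deliver 1→0 → ∅
[6] deliver 0→3 → N3(part t1 [-])
[7] deliver 3→0 → N0(coor t1 [z])
[8] deliver 0→1 → N1(part t1 [z])
[9] deliver 0→2 → N2(part t1 [z])
[10] deliver 1→0 → ∅
[11] deliver 2→0 → ∅
[12] crash(3) → N3(✗part t1 [-])
[13] recover(3) → N3(part t1 [-])
[14] deliver 1→2 → ∅
[15] propose(0,'y') → N0(coor t2 [z])
[16] deliver 0→1 → N1(part t2 [z])
[17] deliver 1→0 → ∅
[18] deliver 1→3 → ∅

yes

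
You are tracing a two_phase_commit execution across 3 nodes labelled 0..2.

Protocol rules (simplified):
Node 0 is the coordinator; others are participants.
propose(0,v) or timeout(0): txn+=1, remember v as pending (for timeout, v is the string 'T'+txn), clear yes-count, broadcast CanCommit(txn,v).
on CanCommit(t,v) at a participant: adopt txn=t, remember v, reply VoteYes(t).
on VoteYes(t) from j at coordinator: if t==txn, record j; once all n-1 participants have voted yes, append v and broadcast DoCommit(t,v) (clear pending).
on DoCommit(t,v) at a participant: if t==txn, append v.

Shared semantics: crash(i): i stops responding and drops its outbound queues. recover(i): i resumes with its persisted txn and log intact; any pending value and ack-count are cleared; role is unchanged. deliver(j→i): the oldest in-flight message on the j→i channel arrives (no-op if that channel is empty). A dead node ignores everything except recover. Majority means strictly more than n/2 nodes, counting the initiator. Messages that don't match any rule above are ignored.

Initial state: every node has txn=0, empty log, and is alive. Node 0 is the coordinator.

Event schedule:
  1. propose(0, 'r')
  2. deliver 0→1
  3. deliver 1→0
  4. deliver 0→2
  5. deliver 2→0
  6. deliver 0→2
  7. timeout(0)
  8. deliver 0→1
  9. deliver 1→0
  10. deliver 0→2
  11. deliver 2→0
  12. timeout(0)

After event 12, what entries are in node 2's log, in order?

e1 propose(0,'r'): 0[coor,t=1,-]
e2 deliver 0→1: 1[part,t=1,-]
e3 deliver 1→0: ·
e4 deliver 0→2: 2[part,t=1,-]
e5 deliver 2→0: 0[coor,t=1,r]
e6 deliver 0→2: 2[part,t=1,r]
e7 timeout(0): 0[coor,t=2,r]
e8 deliver 0→1: 1[part,t=1,r]
e9 deliver 1→0: ·
e10 deliver 0→2: 2[part,t=2,r]
e11 deliver 2→0: ·
e12 timeout(0): 0[coor,t=3,r]

r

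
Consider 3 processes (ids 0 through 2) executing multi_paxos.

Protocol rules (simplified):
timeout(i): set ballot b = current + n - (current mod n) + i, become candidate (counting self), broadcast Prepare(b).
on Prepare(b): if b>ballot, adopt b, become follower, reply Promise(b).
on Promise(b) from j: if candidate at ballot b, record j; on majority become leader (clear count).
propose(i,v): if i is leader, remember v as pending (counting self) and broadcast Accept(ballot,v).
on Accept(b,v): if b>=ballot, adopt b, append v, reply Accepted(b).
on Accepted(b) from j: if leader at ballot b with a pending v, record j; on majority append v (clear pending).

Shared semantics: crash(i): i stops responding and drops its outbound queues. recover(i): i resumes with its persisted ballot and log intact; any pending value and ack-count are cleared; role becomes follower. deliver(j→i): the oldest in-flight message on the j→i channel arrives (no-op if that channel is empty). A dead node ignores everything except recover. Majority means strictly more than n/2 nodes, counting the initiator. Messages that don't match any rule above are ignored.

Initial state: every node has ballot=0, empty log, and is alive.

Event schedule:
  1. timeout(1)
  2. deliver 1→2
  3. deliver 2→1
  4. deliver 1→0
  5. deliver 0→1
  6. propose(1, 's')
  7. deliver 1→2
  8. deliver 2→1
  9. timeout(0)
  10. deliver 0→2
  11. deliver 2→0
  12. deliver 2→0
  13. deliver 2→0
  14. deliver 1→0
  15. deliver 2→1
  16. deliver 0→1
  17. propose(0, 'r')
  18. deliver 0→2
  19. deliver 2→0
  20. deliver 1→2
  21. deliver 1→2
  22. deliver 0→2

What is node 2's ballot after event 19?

6

e1 timeout(1): 1[cand,b=4,-]
e2 deliver 1→2: 2[foll,b=4,-]
e3 deliver 2→1: 1[lead,b=4,-]
e4 deliver 1→0: 0[foll,b=4,-]
e5 deliver 0→1: ·
e6 propose(1,'s'): ·
e7 deliver 1→2: 2[foll,b=4,s]
e8 deliver 2→1: 1[lead,b=4,s]
e9 timeout(0): 0[cand,b=6,-]
e10 deliver 0→2: 2[foll,b=6,s]
e11 deliver 2→0: 0[lead,b=6,-]
e12 deliver 2→0: ·
e13 deliver 2→0: ·
e14 deliver 1→0: ·
e15 deliver 2→1: ·
e16 deliver 0→1: 1[foll,b=6,s]
e17 propose(0,'r'): ·
e18 deliver 0→2: 2[foll,b=6,s,r]
e19 deliver 2→0: 0[lead,b=6,r]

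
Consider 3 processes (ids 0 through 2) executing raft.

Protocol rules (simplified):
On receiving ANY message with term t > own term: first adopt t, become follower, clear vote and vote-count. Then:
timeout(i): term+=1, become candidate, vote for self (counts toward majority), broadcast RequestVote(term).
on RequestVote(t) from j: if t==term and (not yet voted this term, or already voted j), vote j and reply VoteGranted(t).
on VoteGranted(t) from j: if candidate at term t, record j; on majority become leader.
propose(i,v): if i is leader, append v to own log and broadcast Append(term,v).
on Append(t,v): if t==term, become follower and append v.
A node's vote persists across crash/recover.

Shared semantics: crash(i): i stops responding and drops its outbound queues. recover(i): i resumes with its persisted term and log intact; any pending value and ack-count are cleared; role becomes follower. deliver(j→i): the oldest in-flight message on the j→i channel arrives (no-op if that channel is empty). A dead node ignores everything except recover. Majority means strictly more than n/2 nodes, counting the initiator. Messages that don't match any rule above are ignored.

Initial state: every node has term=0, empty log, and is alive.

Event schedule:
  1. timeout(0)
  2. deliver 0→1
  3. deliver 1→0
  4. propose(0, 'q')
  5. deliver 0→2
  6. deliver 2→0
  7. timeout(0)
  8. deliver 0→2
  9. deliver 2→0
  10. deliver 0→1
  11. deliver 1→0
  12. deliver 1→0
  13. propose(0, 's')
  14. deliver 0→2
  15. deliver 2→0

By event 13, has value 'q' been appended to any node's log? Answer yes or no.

yes

after 1 — timeout(0): n0:cand/t1/[-]
after 2 — deliver 0→1: n1:foll/t1/[-]
after 3 — deliver 1→0: n0:lead/t1/[-]
after 4 — propose(0,'q'): n0:lead/t1/[q]
after 5 — deliver 0→2: n2:foll/t1/[-]
after 6 — deliver 2→0: ·
after 7 — timeout(0): n0:cand/t2/[q]
after 8 — deliver 0→2: n2:foll/t1/[q]
after 9 — deliver 2→0: ·
after 10 — deliver 0→1: n1:foll/t1/[q]
after 11 — deliver 1→0: ·
after 12 — deliver 1→0: ·
after 13 — propose(0,'s'): ·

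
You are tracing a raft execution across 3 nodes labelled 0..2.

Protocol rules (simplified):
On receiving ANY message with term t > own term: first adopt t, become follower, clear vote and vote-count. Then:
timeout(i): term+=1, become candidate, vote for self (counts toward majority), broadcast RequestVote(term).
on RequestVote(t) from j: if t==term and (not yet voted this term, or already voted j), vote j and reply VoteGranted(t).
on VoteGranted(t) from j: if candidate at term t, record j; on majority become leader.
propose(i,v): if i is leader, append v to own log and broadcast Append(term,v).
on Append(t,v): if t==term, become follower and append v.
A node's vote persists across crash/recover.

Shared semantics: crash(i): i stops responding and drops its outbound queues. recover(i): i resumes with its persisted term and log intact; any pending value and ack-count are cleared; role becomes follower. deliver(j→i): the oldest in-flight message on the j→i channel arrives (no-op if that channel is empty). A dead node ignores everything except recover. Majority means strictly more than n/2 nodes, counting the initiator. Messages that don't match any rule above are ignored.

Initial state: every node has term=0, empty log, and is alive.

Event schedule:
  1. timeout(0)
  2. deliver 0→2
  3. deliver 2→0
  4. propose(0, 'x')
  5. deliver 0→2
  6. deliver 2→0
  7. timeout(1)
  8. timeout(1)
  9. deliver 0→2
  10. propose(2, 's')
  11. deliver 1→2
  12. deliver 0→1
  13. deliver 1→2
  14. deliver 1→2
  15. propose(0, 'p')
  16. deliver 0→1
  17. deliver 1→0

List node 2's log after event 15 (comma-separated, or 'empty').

e1 timeout(0): 0[cand,t=1,-]
e2 deliver 0→2: 2[foll,t=1,-]
e3 deliver 2→0: 0[lead,t=1,-]
e4 propose(0,'x'): 0[lead,t=1,x]
e5 deliver 0→2: 2[foll,t=1,x]
e6 deliver 2→0: ·
e7 timeout(1): 1[cand,t=1,-]
e8 timeout(1): 1[cand,t=2,-]
e9 deliver 0→2: ·
e10 propose(2,'s'): ·
e11 deliver 1→2: ·
e12 deliver 0→1: ·
e13 deliver 1→2: 2[foll,t=2,x]
e14 deliver 1→2: ·
e15 propose(0,'p'): 0[lead,t=1,x,p]

x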